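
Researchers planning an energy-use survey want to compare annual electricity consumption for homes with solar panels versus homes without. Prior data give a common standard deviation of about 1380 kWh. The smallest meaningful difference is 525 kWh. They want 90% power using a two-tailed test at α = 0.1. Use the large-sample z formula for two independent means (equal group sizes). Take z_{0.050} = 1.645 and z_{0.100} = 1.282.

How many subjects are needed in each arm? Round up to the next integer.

n = 119 per group

n = (z_{α/2} + z_β)² · (σ₁² + σ₂²) / δ²
  = (1.645 + 1.282)² · (2·1380² = 3808800) / 525²
  = 8.5673 · 3808800 / 275625
  = 118.39
Round up → n = 119 per group.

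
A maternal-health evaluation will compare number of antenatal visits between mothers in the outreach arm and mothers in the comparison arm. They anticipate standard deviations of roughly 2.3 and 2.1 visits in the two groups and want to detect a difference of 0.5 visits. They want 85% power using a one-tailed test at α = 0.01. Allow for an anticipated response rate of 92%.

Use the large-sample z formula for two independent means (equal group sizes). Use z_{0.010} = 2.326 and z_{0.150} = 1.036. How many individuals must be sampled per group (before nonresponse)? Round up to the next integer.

n = 477 per group

n = (z_α + z_β)² · (σ₁² + σ₂²) / δ²
  = (2.326 + 1.036)² · (2.3² + 2.1² = 9.7) / 0.5²
  = 11.3030 · 9.7 / 0.25
  = 438.56
Adjust for 92% response: 438.56 / 0.92 = 476.69.
Round up → n = 477 per group.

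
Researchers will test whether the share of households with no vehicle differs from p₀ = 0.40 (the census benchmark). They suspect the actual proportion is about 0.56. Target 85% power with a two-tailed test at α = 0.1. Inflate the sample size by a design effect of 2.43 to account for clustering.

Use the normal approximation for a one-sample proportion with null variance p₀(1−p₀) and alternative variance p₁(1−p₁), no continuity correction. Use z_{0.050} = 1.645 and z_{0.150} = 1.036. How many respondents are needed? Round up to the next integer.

n = [z_{α/2}·√(p₀q₀) + z_β·√(p₁q₁)]² / (p₁ − p₀)²
  = [1.645·√(0.40·0.60) + 1.036·√(0.56·0.44)]² / (0.16)²
  = [1.645·0.4899 + 1.036·0.4964]² / 0.0256
  = [1.3201]² / 0.0256
  = 68.08
Design effect: 2.43 × 68.08 = 165.43.
Round up → n = 166.

n = 166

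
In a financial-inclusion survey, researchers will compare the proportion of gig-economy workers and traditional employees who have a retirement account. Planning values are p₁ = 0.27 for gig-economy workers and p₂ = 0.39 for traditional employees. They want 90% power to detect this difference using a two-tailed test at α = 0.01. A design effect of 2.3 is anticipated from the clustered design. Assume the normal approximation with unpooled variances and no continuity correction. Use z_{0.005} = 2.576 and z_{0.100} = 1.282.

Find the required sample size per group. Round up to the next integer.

n = 1035 per group

n = (z_{α/2} + z_β)² · [p₁(1−p₁) + p₂(1−p₂)] / (p₁ − p₂)²
  = (2.576 + 1.282)² · (0.27·0.73 + 0.39·0.61) / (-0.12)²
  = (3.858)² · (0.1971 + 0.2379) / 0.0144
  = 14.8842 · 0.4350 / 0.0144
  = 449.63
Design effect: 2.3 × 449.63 = 1034.14.
Round up → n = 1035 per group.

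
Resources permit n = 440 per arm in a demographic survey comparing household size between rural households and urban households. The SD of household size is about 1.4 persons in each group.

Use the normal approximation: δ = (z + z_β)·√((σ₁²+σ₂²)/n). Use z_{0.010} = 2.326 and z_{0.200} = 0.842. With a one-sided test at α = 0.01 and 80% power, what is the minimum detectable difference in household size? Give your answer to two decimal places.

δ = (z_α + z_β) · √((σ₁²+σ₂²)/n)
  = (2.326 + 0.842) · √(3.92/440)
  = 3.168 · √0.00891
  = 3.168 · 0.0944
  = 0.2990

Minimum detectable difference ≈ 0.30 persons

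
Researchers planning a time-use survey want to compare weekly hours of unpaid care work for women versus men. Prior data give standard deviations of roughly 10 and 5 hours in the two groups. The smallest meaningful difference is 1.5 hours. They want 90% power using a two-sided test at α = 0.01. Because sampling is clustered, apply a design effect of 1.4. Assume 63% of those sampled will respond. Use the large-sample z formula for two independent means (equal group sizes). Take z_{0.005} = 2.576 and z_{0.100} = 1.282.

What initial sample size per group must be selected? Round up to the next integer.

n = 1838 per group

n = (z_{α/2} + z_β)² · (σ₁² + σ₂²) / δ²
  = (2.576 + 1.282)² · (10² + 5² = 125) / 1.5²
  = 14.8842 · 125 / 2.25
  = 826.90
Design effect: 1.4 × 826.90 = 1157.66.
Adjust for 63% response: 1157.66 / 0.63 = 1837.55.
Round up → n = 1838 per group.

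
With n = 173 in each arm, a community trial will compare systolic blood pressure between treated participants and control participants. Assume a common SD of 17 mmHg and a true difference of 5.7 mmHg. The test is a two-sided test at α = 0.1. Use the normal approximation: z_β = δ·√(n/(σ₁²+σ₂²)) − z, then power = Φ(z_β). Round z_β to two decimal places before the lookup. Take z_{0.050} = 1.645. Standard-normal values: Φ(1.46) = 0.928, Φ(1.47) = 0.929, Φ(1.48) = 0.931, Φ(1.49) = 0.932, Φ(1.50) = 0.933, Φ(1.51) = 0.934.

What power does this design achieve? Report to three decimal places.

z_β = δ·√(n/(σ₁²+σ₂²)) − z_{α/2}
    = 5.7 · √(173/578) − 1.645
    = 5.7 · 0.54709 − 1.645
    = 3.1184 − 1.645 = 1.4734 → 1.47
Power = Φ(1.47) = 0.929.

Power ≈ 0.929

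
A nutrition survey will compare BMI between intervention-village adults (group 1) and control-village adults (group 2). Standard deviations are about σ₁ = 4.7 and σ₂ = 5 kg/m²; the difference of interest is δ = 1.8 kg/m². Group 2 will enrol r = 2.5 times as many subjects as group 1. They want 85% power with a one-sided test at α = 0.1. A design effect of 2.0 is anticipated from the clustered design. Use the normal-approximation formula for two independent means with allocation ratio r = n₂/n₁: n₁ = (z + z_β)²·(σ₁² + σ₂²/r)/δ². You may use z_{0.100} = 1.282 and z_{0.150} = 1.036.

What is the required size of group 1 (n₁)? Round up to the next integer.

n₁ = (z_α + z_β)² · (σ₁² + σ₂²/r) / δ²
   = (1.282 + 1.036)² · (4.7² + 5²/2.5) / 1.8²
   = 5.3731 · (22.09 + 10) / 3.24
   = 5.3731 · 32.09 / 3.24
   = 53.22
Design effect: 2.0 × 53.22 = 106.43.
Round up → n₁ = 107; n₂ = r·n₁ = 2.5 × 107 = 268.

n₁ = 107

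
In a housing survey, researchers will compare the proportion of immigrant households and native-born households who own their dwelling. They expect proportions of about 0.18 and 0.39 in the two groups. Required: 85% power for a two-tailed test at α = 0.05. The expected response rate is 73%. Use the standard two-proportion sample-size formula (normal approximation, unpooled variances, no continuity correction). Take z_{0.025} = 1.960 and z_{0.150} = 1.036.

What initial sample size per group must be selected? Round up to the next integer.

n = (z_{α/2} + z_β)² · [p₁(1−p₁) + p₂(1−p₂)] / (p₁ − p₂)²
  = (1.960 + 1.036)² · (0.18·0.82 + 0.39·0.61) / (-0.21)²
  = (2.996)² · (0.1476 + 0.2379) / 0.0441
  = 8.9760 · 0.3855 / 0.0441
  = 78.46
Adjust for 73% response: 78.46 / 0.73 = 107.48.
Round up → n = 108 per group.

n = 108 per group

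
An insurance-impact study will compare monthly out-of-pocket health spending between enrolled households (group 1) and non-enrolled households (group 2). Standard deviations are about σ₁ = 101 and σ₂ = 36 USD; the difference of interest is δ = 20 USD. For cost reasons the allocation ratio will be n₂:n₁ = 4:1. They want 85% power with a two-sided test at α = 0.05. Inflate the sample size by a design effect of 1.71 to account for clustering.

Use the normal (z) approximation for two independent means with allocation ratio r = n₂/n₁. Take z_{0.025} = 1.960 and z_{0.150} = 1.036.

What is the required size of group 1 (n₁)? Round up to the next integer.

n₁ = 404

n₁ = (z_{α/2} + z_β)² · (σ₁² + σ₂²/r) / δ²
   = (1.960 + 1.036)² · (101² + 36²/4) / 20²
   = 8.9760 · (10201 + 324) / 400
   = 8.9760 · 10525 / 400
   = 236.18
Design effect: 1.71 × 236.18 = 403.87.
Round up → n₁ = 404; n₂ = r·n₁ = 4 × 404 = 1616.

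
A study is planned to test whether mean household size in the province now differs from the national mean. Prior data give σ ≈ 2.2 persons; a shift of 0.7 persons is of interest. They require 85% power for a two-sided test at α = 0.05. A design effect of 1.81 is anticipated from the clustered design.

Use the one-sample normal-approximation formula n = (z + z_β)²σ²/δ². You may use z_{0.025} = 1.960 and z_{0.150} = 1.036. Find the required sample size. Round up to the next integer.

n = (z_{α/2} + z_β)² · σ² / δ²
  = (1.960 + 1.036)² · 2.2² / 0.7²
  = 8.9760 · 4.84 / 0.49
  = 88.66
Design effect: 1.81 × 88.66 = 160.48.
Round up → n = 161.

n = 161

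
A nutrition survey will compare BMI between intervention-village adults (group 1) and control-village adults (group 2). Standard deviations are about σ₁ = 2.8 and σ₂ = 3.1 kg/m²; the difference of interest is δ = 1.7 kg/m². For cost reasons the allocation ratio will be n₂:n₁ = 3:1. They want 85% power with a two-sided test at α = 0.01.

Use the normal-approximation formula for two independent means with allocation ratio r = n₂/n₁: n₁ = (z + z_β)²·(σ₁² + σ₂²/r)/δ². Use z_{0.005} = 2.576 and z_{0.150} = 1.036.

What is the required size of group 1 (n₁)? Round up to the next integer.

n₁ = (z_{α/2} + z_β)² · (σ₁² + σ₂²/r) / δ²
   = (2.576 + 1.036)² · (2.8² + 3.1²/3) / 1.7²
   = 13.0465 · (7.84 + 3.2033) / 2.89
   = 13.0465 · 11.0433 / 2.89
   = 49.85
Round up → n₁ = 50; n₂ = r·n₁ = 3 × 50 = 150.

n₁ = 50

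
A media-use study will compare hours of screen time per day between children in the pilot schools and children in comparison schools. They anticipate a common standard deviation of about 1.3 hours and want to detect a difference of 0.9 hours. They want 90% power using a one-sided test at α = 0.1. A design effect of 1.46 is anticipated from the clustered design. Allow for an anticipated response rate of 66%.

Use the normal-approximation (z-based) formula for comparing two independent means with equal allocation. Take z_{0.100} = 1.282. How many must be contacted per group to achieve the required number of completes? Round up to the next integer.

n = (z_α + z_β)² · (σ₁² + σ₂²) / δ²
  = (1.282 + 1.282)² · (2·1.3² = 3.38) / 0.9²
  = 6.5741 · 3.38 / 0.81
  = 27.43
Design effect: 1.46 × 27.43 = 40.05.
Adjust for 66% response: 40.05 / 0.66 = 60.68.
Round up → n = 61 per group.

n = 61 per group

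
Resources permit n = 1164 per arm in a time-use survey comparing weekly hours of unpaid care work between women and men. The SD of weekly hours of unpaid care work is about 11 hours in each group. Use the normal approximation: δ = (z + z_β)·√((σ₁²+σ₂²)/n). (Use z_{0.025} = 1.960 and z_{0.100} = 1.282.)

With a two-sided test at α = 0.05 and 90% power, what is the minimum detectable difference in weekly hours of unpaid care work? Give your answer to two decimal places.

Minimum detectable difference ≈ 1.48 hours

δ = (z_{α/2} + z_β) · √((σ₁²+σ₂²)/n)
  = (1.960 + 1.282) · √(242/1164)
  = 3.242 · √0.2079
  = 3.242 · 0.4560
  = 1.4782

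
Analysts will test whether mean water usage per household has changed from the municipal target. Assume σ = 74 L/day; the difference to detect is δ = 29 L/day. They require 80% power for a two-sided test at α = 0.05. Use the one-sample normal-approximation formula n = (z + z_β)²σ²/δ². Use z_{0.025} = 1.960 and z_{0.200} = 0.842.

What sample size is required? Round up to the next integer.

n = (z_{α/2} + z_β)² · σ² / δ²
  = (1.960 + 0.842)² · 74² / 29²
  = 7.8512 · 5476 / 841
  = 51.12
Round up → n = 52.

n = 52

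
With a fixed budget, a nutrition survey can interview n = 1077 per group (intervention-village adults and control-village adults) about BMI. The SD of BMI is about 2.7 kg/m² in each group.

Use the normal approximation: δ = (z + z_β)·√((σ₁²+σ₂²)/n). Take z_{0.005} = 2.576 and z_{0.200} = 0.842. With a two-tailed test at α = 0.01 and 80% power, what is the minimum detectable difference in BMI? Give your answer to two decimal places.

Minimum detectable difference ≈ 0.40 kg/m²

δ = (z_{α/2} + z_β) · √((σ₁²+σ₂²)/n)
  = (2.576 + 0.842) · √(14.58/1077)
  = 3.418 · √0.01354
  = 3.418 · 0.1164
  = 0.3977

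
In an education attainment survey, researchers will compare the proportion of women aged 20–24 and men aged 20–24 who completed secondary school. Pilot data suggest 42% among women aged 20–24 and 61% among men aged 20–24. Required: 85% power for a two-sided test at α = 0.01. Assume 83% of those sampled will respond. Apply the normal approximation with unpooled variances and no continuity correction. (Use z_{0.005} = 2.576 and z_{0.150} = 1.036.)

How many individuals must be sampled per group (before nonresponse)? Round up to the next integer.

n = (z_{α/2} + z_β)² · [p₁(1−p₁) + p₂(1−p₂)] / (p₁ − p₂)²
  = (2.576 + 1.036)² · (0.42·0.58 + 0.61·0.39) / (-0.19)²
  = (3.612)² · (0.2436 + 0.2379) / 0.0361
  = 13.0465 · 0.4815 / 0.0361
  = 174.01
Adjust for 83% response: 174.01 / 0.83 = 209.66.
Round up → n = 210 per group.

n = 210 per group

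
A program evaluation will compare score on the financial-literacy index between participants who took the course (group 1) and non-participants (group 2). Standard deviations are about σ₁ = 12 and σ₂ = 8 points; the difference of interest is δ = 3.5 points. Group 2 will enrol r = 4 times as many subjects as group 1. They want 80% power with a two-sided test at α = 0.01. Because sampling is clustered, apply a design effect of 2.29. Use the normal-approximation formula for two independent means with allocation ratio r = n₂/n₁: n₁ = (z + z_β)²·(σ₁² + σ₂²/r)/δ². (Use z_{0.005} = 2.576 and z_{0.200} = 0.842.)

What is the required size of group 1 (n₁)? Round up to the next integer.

n₁ = (z_{α/2} + z_β)² · (σ₁² + σ₂²/r) / δ²
   = (2.576 + 0.842)² · (12² + 8²/4) / 3.5²
   = 11.6827 · (144 + 16) / 12.25
   = 11.6827 · 160 / 12.25
   = 152.59
Design effect: 2.29 × 152.59 = 349.43.
Round up → n₁ = 350; n₂ = r·n₁ = 4 × 350 = 1400.

n₁ = 350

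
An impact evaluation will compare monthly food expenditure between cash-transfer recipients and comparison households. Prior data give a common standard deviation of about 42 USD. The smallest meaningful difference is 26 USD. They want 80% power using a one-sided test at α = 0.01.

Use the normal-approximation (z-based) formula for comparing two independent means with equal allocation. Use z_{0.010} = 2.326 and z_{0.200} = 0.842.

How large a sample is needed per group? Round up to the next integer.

n = (z_α + z_β)² · (σ₁² + σ₂²) / δ²
  = (2.326 + 0.842)² · (2·42² = 3528) / 26²
  = 10.0362 · 3528 / 676
  = 52.38
Round up → n = 53 per group.

n = 53 per group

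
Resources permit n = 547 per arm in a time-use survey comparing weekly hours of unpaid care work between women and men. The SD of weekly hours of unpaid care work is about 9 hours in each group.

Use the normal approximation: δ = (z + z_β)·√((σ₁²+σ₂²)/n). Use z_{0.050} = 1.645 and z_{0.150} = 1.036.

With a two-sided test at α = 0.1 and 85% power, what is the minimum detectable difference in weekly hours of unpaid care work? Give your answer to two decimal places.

Minimum detectable difference ≈ 1.46 hours

δ = (z_{α/2} + z_β) · √((σ₁²+σ₂²)/n)
  = (1.645 + 1.036) · √(162/547)
  = 2.681 · √0.29616
  = 2.681 · 0.5442
  = 1.4590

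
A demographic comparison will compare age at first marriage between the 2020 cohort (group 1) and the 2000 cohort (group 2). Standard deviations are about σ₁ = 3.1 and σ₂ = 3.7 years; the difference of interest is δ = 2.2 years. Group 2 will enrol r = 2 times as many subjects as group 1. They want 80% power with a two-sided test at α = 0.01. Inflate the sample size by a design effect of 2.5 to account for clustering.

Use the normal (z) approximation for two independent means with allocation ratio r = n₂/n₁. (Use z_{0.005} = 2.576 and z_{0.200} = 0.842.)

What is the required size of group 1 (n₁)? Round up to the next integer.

n₁ = (z_{α/2} + z_β)² · (σ₁² + σ₂²/r) / δ²
   = (2.576 + 0.842)² · (3.1² + 3.7²/2) / 2.2²
   = 11.6827 · (9.61 + 6.845) / 4.84
   = 11.6827 · 16.455 / 4.84
   = 39.72
Design effect: 2.5 × 39.72 = 99.30.
Round up → n₁ = 100; n₂ = r·n₁ = 2 × 100 = 200.

n₁ = 100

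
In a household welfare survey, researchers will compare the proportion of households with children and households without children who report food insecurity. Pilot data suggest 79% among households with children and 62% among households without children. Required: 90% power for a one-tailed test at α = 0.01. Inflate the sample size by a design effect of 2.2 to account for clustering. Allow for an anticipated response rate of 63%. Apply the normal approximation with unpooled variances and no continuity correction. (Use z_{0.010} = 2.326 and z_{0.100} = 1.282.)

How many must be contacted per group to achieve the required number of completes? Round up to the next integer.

n = (z_α + z_β)² · [p₁(1−p₁) + p₂(1−p₂)] / (p₁ − p₂)²
  = (2.326 + 1.282)² · (0.79·0.21 + 0.62·0.38) / (0.17)²
  = (3.608)² · (0.1659 + 0.2356) / 0.0289
  = 13.0177 · 0.4015 / 0.0289
  = 180.85
Design effect: 2.2 × 180.85 = 397.87.
Adjust for 63% response: 397.87 / 0.63 = 631.54.
Round up → n = 632 per group.

n = 632 per group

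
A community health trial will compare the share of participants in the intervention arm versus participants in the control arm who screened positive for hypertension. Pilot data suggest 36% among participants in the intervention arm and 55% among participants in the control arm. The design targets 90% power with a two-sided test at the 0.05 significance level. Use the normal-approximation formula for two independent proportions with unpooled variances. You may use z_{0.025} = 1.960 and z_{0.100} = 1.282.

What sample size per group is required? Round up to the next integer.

n = 140 per group

n = (z_{α/2} + z_β)² · [p₁(1−p₁) + p₂(1−p₂)] / (p₁ − p₂)²
  = (1.960 + 1.282)² · (0.36·0.64 + 0.55·0.45) / (-0.19)²
  = (3.242)² · (0.2304 + 0.2475) / 0.0361
  = 10.5106 · 0.4779 / 0.0361
  = 139.14
Round up → n = 140 per group.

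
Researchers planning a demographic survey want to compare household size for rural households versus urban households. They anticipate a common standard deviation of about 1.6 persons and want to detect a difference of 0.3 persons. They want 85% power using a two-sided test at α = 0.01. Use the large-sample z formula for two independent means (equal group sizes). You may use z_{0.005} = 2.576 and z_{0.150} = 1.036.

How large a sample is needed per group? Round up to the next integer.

n = 743 per group

n = (z_{α/2} + z_β)² · (σ₁² + σ₂²) / δ²
  = (2.576 + 1.036)² · (2·1.6² = 5.12) / 0.3²
  = 13.0465 · 5.12 / 0.09
  = 742.20
Round up → n = 743 per group.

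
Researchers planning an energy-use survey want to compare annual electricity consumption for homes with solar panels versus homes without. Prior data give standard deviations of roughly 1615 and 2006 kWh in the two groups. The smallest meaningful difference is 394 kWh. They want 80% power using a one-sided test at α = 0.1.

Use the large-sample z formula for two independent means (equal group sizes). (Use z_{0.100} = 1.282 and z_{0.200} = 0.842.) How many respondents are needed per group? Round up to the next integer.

n = (z_α + z_β)² · (σ₁² + σ₂²) / δ²
  = (1.282 + 0.842)² · (1615² + 2006² = 6632261) / 394²
  = 4.5114 · 6632261 / 155236
  = 192.74
Round up → n = 193 per group.

n = 193 per group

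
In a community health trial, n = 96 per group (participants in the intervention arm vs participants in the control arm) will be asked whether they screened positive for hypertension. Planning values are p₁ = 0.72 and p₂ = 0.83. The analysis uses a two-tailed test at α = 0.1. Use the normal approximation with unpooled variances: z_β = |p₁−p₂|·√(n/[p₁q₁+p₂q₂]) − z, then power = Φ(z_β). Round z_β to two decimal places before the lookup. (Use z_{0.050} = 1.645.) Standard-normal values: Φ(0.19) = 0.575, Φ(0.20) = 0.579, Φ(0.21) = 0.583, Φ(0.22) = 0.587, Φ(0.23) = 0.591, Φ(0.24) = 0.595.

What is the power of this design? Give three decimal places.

Power ≈ 0.579

z_β = |p₁−p₂|·√(n/[p₁q₁+p₂q₂]) − z_{α/2}
    = 0.11 · √(96/0.3427) − 1.645
    = 0.11 · 16.7370 − 1.645
    = 1.8411 − 1.645 = 0.1961 → 0.20
Power = Φ(0.20) = 0.579.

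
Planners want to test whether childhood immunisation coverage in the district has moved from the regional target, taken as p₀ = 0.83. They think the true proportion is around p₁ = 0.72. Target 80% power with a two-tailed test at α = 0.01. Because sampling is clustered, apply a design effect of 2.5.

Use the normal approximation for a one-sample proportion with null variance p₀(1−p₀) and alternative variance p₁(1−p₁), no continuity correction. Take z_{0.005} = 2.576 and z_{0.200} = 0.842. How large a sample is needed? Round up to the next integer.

n = [z_{α/2}·√(p₀q₀) + z_β·√(p₁q₁)]² / (p₁ − p₀)²
  = [2.576·√(0.83·0.17) + 0.842·√(0.72·0.28)]² / (-0.11)²
  = [2.576·0.3756 + 0.842·0.4490]² / 0.0121
  = [1.3457]² / 0.0121
  = 149.66
Design effect: 2.5 × 149.66 = 374.15.
Round up → n = 375.

n = 375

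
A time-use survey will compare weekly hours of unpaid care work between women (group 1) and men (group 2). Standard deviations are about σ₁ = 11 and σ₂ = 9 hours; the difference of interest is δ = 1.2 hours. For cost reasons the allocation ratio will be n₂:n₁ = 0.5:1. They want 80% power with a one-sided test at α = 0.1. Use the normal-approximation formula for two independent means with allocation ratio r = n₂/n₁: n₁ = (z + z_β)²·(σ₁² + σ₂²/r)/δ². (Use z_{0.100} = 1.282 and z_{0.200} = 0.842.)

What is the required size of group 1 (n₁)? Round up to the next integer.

n₁ = (z_α + z_β)² · (σ₁² + σ₂²/r) / δ²
   = (1.282 + 0.842)² · (11² + 9²/0.5) / 1.2²
   = 4.5114 · (121 + 162) / 1.44
   = 4.5114 · 283 / 1.44
   = 886.61
Round up → n₁ = 887; n₂ = r·n₁ = 0.5 × 887 = 444.

n₁ = 887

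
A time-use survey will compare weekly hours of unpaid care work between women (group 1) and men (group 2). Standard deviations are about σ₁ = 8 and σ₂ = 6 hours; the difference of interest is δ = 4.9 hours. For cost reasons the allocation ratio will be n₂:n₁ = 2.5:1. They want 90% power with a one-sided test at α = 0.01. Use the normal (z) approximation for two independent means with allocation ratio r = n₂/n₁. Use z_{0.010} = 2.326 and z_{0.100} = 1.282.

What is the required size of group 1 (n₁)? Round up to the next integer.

n₁ = 43

n₁ = (z_α + z_β)² · (σ₁² + σ₂²/r) / δ²
   = (2.326 + 1.282)² · (8² + 6²/2.5) / 4.9²
   = 13.0177 · (64 + 14.4) / 24.01
   = 13.0177 · 78.4 / 24.01
   = 42.51
Round up → n₁ = 43; n₂ = r·n₁ = 2.5 × 43 = 108.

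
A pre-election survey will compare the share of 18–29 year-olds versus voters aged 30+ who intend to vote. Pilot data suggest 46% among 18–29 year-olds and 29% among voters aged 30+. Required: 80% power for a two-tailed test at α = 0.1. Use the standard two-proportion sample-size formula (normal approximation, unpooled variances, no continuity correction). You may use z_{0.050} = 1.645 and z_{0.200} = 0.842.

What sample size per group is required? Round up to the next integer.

n = (z_{α/2} + z_β)² · [p₁(1−p₁) + p₂(1−p₂)] / (p₁ − p₂)²
  = (1.645 + 0.842)² · (0.46·0.54 + 0.29·0.71) / (0.17)²
  = (2.487)² · (0.2484 + 0.2059) / 0.0289
  = 6.1852 · 0.4543 / 0.0289
  = 97.23
Round up → n = 98 per group.

n = 98 per group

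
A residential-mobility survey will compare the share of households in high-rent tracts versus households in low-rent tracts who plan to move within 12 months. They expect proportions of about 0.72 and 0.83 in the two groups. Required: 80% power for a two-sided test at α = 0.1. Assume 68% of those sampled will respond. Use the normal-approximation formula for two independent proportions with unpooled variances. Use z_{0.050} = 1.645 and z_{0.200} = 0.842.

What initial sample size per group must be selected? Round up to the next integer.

n = (z_{α/2} + z_β)² · [p₁(1−p₁) + p₂(1−p₂)] / (p₁ − p₂)²
  = (1.645 + 0.842)² · (0.72·0.28 + 0.83·0.17) / (-0.11)²
  = (2.487)² · (0.2016 + 0.1411) / 0.0121
  = 6.1852 · 0.3427 / 0.0121
  = 175.18
Adjust for 68% response: 175.18 / 0.68 = 257.62.
Round up → n = 258 per group.

n = 258 per group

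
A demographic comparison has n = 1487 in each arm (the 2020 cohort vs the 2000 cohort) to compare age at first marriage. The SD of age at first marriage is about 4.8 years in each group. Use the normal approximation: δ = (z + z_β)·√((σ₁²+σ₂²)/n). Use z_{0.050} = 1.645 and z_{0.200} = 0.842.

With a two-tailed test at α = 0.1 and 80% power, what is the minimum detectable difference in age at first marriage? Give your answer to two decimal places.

Minimum detectable difference ≈ 0.44 years

δ = (z_{α/2} + z_β) · √((σ₁²+σ₂²)/n)
  = (1.645 + 0.842) · √(46.08/1487)
  = 2.487 · √0.03099
  = 2.487 · 0.1760
  = 0.4378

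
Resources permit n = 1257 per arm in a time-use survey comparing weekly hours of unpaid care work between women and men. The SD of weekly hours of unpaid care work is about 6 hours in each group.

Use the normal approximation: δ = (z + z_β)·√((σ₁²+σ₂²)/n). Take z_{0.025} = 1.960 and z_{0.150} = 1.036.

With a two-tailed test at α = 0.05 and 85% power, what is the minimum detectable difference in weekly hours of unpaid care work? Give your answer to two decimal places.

δ = (z_{α/2} + z_β) · √((σ₁²+σ₂²)/n)
  = (1.960 + 1.036) · √(72/1257)
  = 2.996 · √0.05728
  = 2.996 · 0.2393
  = 0.7170

Minimum detectable difference ≈ 0.72 hours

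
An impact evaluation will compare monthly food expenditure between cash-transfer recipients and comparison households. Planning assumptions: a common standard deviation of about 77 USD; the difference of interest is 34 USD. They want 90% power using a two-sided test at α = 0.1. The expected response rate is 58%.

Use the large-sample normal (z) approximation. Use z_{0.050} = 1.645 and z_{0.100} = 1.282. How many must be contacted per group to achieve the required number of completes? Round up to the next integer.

n = 152 per group

n = (z_{α/2} + z_β)² · (σ₁² + σ₂²) / δ²
  = (1.645 + 1.282)² · (2·77² = 11858) / 34²
  = 8.5673 · 11858 / 1156
  = 87.88
Adjust for 58% response: 87.88 / 0.58 = 151.52.
Round up → n = 152 per group.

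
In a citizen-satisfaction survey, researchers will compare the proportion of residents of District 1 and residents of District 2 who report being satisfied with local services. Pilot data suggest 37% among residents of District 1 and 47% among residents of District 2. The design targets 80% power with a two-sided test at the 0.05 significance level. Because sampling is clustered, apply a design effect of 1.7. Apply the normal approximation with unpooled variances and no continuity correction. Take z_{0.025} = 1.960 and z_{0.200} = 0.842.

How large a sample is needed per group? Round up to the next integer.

n = 644 per group

n = (z_{α/2} + z_β)² · [p₁(1−p₁) + p₂(1−p₂)] / (p₁ − p₂)²
  = (1.960 + 0.842)² · (0.37·0.63 + 0.47·0.53) / (-0.10)²
  = (2.802)² · (0.2331 + 0.2491) / 0.0100
  = 7.8512 · 0.4822 / 0.0100
  = 378.59
Design effect: 1.7 × 378.59 = 643.59.
Round up → n = 644 per group.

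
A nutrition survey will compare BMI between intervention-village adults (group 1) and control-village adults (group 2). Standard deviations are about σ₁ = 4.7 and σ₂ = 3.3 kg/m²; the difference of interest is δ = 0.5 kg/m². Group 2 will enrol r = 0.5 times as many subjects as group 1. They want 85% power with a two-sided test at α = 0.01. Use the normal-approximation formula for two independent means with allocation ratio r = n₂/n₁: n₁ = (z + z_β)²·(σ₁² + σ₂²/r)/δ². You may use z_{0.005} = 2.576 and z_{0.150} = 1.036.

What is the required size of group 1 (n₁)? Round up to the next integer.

n₁ = 2290

n₁ = (z_{α/2} + z_β)² · (σ₁² + σ₂²/r) / δ²
   = (2.576 + 1.036)² · (4.7² + 3.3²/0.5) / 0.5²
   = 13.0465 · (22.09 + 21.78) / 0.25
   = 13.0465 · 43.87 / 0.25
   = 2289.41
Round up → n₁ = 2290; n₂ = r·n₁ = 0.5 × 2290 = 1145.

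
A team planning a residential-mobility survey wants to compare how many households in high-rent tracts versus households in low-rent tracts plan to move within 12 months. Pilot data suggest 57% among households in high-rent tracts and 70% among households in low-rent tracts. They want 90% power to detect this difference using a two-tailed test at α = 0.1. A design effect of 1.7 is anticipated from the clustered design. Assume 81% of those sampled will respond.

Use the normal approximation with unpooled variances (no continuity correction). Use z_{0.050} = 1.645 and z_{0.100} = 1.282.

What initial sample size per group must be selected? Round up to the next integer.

n = 485 per group

n = (z_{α/2} + z_β)² · [p₁(1−p₁) + p₂(1−p₂)] / (p₁ − p₂)²
  = (1.645 + 1.282)² · (0.57·0.43 + 0.70·0.30) / (-0.13)²
  = (2.927)² · (0.2451 + 0.2100) / 0.0169
  = 8.5673 · 0.4551 / 0.0169
  = 230.71
Design effect: 1.7 × 230.71 = 392.21.
Adjust for 81% response: 392.21 / 0.81 = 484.21.
Round up → n = 485 per group.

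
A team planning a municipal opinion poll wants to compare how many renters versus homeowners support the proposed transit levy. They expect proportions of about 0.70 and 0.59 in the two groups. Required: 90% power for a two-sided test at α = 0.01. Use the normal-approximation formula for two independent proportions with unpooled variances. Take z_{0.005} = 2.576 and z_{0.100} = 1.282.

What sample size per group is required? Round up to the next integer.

n = 556 per group

n = (z_{α/2} + z_β)² · [p₁(1−p₁) + p₂(1−p₂)] / (p₁ − p₂)²
  = (2.576 + 1.282)² · (0.70·0.30 + 0.59·0.41) / (0.11)²
  = (3.858)² · (0.2100 + 0.2419) / 0.0121
  = 14.8842 · 0.4519 / 0.0121
  = 555.88
Round up → n = 556 per group.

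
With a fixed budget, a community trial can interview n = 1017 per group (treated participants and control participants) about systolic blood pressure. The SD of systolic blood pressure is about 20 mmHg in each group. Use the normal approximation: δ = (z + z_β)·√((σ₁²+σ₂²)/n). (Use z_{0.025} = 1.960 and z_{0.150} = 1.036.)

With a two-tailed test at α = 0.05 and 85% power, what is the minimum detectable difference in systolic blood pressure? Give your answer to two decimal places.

Minimum detectable difference ≈ 2.66 mmHg

δ = (z_{α/2} + z_β) · √((σ₁²+σ₂²)/n)
  = (1.960 + 1.036) · √(800/1017)
  = 2.996 · √0.78663
  = 2.996 · 0.8869
  = 2.6572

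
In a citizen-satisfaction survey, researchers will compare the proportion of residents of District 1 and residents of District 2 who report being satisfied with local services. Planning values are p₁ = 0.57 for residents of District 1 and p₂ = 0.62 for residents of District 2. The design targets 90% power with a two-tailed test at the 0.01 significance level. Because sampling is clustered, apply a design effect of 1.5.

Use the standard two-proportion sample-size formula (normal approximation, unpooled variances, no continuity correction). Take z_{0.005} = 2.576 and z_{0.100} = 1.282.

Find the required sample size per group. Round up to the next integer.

n = (z_{α/2} + z_β)² · [p₁(1−p₁) + p₂(1−p₂)] / (p₁ − p₂)²
  = (2.576 + 1.282)² · (0.57·0.43 + 0.62·0.38) / (-0.05)²
  = (3.858)² · (0.2451 + 0.2356) / 0.0025
  = 14.8842 · 0.4807 / 0.0025
  = 2861.93
Design effect: 1.5 × 2861.93 = 4292.89.
Round up → n = 4293 per group.

n = 4293 per group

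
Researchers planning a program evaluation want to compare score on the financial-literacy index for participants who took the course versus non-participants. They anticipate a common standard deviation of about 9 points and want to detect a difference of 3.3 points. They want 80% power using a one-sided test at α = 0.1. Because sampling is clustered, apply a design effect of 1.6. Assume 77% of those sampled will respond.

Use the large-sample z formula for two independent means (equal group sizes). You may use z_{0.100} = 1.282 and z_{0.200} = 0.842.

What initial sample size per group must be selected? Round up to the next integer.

n = (z_α + z_β)² · (σ₁² + σ₂²) / δ²
  = (1.282 + 0.842)² · (2·9² = 162) / 3.3²
  = 4.5114 · 162 / 10.89
  = 67.11
Design effect: 1.6 × 67.11 = 107.38.
Adjust for 77% response: 107.38 / 0.77 = 139.45.
Round up → n = 140 per group.

n = 140 per group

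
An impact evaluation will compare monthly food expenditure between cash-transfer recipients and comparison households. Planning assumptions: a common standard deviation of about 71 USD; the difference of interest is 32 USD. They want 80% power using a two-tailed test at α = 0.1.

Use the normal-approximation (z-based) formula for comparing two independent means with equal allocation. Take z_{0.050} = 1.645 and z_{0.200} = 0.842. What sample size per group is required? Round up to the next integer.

n = 61 per group

n = (z_{α/2} + z_β)² · (σ₁² + σ₂²) / δ²
  = (1.645 + 0.842)² · (2·71² = 10082) / 32²
  = 6.1852 · 10082 / 1024
  = 60.90
Round up → n = 61 per group.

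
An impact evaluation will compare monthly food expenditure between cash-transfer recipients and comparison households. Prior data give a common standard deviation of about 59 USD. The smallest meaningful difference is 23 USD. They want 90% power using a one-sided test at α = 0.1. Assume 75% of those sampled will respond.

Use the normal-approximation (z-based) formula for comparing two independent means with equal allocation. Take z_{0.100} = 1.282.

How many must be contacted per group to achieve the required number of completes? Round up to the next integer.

n = (z_α + z_β)² · (σ₁² + σ₂²) / δ²
  = (1.282 + 1.282)² · (2·59² = 6962) / 23²
  = 6.5741 · 6962 / 529
  = 86.52
Adjust for 75% response: 86.52 / 0.75 = 115.36.
Round up → n = 116 per group.

n = 116 per group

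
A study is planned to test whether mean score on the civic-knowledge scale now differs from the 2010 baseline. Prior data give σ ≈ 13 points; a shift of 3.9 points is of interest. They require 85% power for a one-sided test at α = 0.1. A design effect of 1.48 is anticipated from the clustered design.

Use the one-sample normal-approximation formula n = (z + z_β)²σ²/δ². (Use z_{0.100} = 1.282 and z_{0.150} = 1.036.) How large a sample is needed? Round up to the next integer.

n = 89

n = (z_α + z_β)² · σ² / δ²
  = (1.282 + 1.036)² · 13² / 3.9²
  = 5.3731 · 169 / 15.21
  = 59.70
Design effect: 1.48 × 59.70 = 88.36.
Round up → n = 89.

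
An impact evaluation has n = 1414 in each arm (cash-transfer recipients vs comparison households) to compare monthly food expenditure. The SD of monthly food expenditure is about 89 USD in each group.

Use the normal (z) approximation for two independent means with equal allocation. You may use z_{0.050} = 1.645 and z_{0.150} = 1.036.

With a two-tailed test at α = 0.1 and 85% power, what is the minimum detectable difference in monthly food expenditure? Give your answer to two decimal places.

δ = (z_{α/2} + z_β) · √((σ₁²+σ₂²)/n)
  = (1.645 + 1.036) · √(15842/1414)
  = 2.681 · √11.2037
  = 2.681 · 3.3472
  = 8.9738

Minimum detectable difference ≈ 8.97 USD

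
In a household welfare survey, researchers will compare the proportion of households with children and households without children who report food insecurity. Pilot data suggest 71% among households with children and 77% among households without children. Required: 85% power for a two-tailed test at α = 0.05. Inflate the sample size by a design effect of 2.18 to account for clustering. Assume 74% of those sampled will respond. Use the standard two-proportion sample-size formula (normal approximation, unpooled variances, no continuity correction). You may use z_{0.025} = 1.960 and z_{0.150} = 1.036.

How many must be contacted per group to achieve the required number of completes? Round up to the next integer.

n = 2814 per group

n = (z_{α/2} + z_β)² · [p₁(1−p₁) + p₂(1−p₂)] / (p₁ − p₂)²
  = (1.960 + 1.036)² · (0.71·0.29 + 0.77·0.23) / (-0.06)²
  = (2.996)² · (0.2059 + 0.1771) / 0.0036
  = 8.9760 · 0.3830 / 0.0036
  = 954.95
Design effect: 2.18 × 954.95 = 2081.79.
Adjust for 74% response: 2081.79 / 0.74 = 2813.23.
Round up → n = 2814 per group.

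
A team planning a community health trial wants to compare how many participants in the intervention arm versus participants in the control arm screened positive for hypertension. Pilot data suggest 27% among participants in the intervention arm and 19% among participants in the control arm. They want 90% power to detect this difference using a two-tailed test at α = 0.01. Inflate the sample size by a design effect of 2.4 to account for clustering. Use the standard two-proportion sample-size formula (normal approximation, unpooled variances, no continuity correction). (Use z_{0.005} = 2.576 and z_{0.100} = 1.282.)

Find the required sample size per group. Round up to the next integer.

n = (z_{α/2} + z_β)² · [p₁(1−p₁) + p₂(1−p₂)] / (p₁ − p₂)²
  = (2.576 + 1.282)² · (0.27·0.73 + 0.19·0.81) / (0.08)²
  = (3.858)² · (0.1971 + 0.1539) / 0.0064
  = 14.8842 · 0.3510 / 0.0064
  = 816.30
Design effect: 2.4 × 816.30 = 1959.13.
Round up → n = 1960 per group.

n = 1960 per group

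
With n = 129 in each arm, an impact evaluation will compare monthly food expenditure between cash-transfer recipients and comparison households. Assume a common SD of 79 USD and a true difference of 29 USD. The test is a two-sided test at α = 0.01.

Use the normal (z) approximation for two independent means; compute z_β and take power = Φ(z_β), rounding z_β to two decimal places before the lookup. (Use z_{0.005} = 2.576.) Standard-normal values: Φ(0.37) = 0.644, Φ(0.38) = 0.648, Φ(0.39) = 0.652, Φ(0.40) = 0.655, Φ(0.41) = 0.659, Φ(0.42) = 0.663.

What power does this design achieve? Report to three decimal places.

Power ≈ 0.644

z_β = δ·√(n/(σ₁²+σ₂²)) − z_{α/2}
    = 29 · √(129/12482) − 2.576
    = 29 · 0.10166 − 2.576
    = 2.9482 − 2.576 = 0.3722 → 0.37
Power = Φ(0.37) = 0.644.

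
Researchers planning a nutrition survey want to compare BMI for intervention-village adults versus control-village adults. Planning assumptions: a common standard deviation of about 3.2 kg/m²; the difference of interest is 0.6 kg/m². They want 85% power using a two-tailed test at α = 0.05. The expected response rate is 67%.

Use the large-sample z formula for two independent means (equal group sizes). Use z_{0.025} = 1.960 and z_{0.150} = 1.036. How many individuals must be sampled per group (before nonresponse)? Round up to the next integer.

n = 763 per group

n = (z_{α/2} + z_β)² · (σ₁² + σ₂²) / δ²
  = (1.960 + 1.036)² · (2·3.2² = 20.48) / 0.6²
  = 8.9760 · 20.48 / 0.36
  = 510.64
Adjust for 67% response: 510.64 / 0.67 = 762.14.
Round up → n = 763 per group.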